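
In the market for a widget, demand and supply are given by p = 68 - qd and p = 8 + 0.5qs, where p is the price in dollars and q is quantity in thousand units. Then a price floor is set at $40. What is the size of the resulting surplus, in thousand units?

36

Rearranging demand gives qd = 68 - p; rearranging supply gives qs = 2p - 16. Setting quantity demanded equal to quantity supplied, 68 - p = 2p - 16, gives p* = 28 and q* = 40.
Since 40 > 28, the floor is binding.
At p = 40: qd = 68 - 40 = 28 and qs = 2·40 - 16 = 64.
Surplus = qs - qd = 64 - 28 = 36.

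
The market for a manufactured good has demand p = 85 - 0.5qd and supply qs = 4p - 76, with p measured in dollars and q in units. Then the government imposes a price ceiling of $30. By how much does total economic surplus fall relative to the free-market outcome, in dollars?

726

Rearranging demand gives qd = 170 - 2p. Without the control the market clears where 170 - 2p = 4p - 76, i.e. p* = 41 and q* = 88.
Since 30 < 41, the ceiling is binding.
At p = 30: qd = 170 - 2·30 = 110 and qs = 4·30 - 76 = 44.
Quantity traded falls to 44. At q = 44 the demand price is (170 - 44)/2 = 63 and the supply price is (76 + 44)/4 = 30.
Deadweight loss = ½ · (63 - 30) · (88 - 44) = ½ · 33 · 44 = 726.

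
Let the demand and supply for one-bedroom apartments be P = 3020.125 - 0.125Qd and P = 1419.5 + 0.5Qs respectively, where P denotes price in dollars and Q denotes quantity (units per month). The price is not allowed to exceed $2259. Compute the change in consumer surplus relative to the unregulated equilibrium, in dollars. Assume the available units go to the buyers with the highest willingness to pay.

Rearranging demand gives Qd = 24161 - 8P; rearranging supply gives Qs = 2P - 2839. Equilibrium: 24161 - 8P = 2P - 2839, so 27000 = 10P and P* = 2700, Q* = 2561.
Since 2259 < 2700, the ceiling is binding.
At P = 2259: Qd = 24161 - 8·2259 = 6089 and Qs = 2·2259 - 2839 = 1679.
Consumer surplus without the control is ½ · (3020.125 - 2700) · 2561 = 409920.0625.
With the ceiling, 1679 units are sold at 2259 (assume they go to the highest-value buyers). The demand price at Q = 1679 is 2810.25, so CS = ½ · [(3020.125 - 2259) + (2810.25 - 2259)] · 1679 = 1101738.8125.
Change in consumer surplus = 1101738.8125 - 409920.0625 = 691818.75.

691818.75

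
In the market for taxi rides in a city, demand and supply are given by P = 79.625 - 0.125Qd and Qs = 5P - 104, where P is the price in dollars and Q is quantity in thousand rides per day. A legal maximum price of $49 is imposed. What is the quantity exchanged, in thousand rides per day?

Rearranging demand gives Qd = 637 - 8P. In a free market, 637 - 8P = 5P - 104 gives the equilibrium P* = 57, Q* = 181.
Because the ceiling (49) lies below the market-clearing price, it is binding.
At P = 49: Qd = 637 - 8·49 = 245 and Qs = 5·49 - 104 = 141.
The quantity actually transacted is the short side, supply: 141.

141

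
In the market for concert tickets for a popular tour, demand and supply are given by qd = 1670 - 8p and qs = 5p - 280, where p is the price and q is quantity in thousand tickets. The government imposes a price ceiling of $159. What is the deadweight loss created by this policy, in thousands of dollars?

0

Setting quantity demanded equal to quantity supplied, 1670 - 8p = 5p - 280, gives p* = 150 and q* = 470.
The ceiling of 159 is above the equilibrium price 150, so it is not binding; the market clears at p* = 150, q* = 470.
Since the control does not bind, no trades are prevented and deadweight loss is zero.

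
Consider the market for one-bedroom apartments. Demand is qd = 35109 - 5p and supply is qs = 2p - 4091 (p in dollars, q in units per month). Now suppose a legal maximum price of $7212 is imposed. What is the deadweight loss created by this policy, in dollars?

0

Setting quantity demanded equal to quantity supplied, 35109 - 5p = 2p - 4091, gives p* = 5600 and q* = 7109.
The ceiling of 7212 is above the equilibrium price 5600, so it is not binding; the market clears at p* = 5600, q* = 7109.
Since the control does not bind, no trades are prevented and deadweight loss is zero.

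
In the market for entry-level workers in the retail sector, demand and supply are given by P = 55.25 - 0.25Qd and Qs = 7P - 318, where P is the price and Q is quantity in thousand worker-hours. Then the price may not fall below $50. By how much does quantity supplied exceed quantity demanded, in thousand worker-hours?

Rearranging demand gives Qd = 221 - 4P. Setting quantity demanded equal to quantity supplied, 221 - 4P = 7P - 318, gives P* = 49 and Q* = 25.
Since 50 > 49, the floor is binding.
At P = 50: Qd = 221 - 4·50 = 21 and Qs = 7·50 - 318 = 32.
Surplus = Qs - Qd = 32 - 21 = 11.

11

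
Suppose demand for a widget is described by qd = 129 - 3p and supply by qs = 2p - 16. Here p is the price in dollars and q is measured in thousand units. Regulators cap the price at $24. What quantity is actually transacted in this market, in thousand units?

Without the control the market clears where 129 - 3p = 2p - 16, i.e. p* = 29 and q* = 42.
The ceiling of 24 is below the equilibrium price 29, so it binds.
At p = 24: qd = 129 - 3·24 = 57 and qs = 2·24 - 16 = 32.
The quantity actually transacted is the short side, supply: 32.

32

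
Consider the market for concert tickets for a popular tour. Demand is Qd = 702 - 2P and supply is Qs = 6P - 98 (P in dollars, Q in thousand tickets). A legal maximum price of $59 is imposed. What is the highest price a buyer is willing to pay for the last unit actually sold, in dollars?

Without the control the market clears where 702 - 2P = 6P - 98, i.e. P* = 100 and Q* = 502.
Because the ceiling (59) lies below the market-clearing price, it is binding.
At P = 59: Qd = 702 - 2·59 = 584 and Qs = 6·59 - 98 = 256.
Only 256 units reach the market. On the demand curve, the marginal buyer's willingness to pay at Q = 256 is (702 - 256)/2 = 223.

223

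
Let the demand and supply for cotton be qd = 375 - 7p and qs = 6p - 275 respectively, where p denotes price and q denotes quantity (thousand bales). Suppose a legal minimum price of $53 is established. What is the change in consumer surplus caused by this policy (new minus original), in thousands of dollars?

-43.5

Equilibrium: 375 - 7p = 6p - 275, so 650 = 13p and p* = 50, q* = 25.
The floor of 53 is above the equilibrium price 50, so it binds.
At p = 53: qd = 375 - 7·53 = 4 and qs = 6·53 - 275 = 43.
Consumer surplus without the control is ½ · (375/7 - 50) · 25 = 625/14.
With the floor, consumers buy 4 units at 53, so CS = ½ · (375/7 - 53) · 4 = 8/7.
Change in consumer surplus = 8/7 - 625/14 = -43.5.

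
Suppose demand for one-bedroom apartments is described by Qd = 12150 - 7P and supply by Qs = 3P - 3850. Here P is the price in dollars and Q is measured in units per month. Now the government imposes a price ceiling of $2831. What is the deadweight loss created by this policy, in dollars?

0

In a free market, 12150 - 7P = 3P - 3850 gives the equilibrium P* = 1600, Q* = 950.
Since 2831 is above P* = 1600, the ceiling does not bind and the free-market outcome prevails.
Since the control does not bind, no trades are prevented and deadweight loss is zero.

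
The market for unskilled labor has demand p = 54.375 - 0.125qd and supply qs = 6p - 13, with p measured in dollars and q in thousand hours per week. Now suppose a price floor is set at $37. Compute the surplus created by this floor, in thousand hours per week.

Rearranging demand gives qd = 435 - 8p. Without the control the market clears where 435 - 8p = 6p - 13, i.e. p* = 32 and q* = 179.
Because the floor (37) lies above the market-clearing price, it is binding.
At p = 37: qd = 435 - 8·37 = 139 and qs = 6·37 - 13 = 209.
Surplus = qs - qd = 209 - 139 = 70.

70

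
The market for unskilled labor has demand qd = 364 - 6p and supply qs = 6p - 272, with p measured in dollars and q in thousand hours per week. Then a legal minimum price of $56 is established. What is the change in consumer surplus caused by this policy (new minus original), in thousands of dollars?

Setting quantity demanded equal to quantity supplied, 364 - 6p = 6p - 272, gives p* = 53 and q* = 46.
Since 56 > 53, the floor is binding.
At p = 56: qd = 364 - 6·56 = 28 and qs = 6·56 - 272 = 64.
Consumer surplus without the control is ½ · (182/3 - 53) · 46 = 529/3.
With the floor, consumers buy 28 units at 56, so CS = ½ · (182/3 - 56) · 28 = 196/3.
Change in consumer surplus = 196/3 - 529/3 = -111.

-111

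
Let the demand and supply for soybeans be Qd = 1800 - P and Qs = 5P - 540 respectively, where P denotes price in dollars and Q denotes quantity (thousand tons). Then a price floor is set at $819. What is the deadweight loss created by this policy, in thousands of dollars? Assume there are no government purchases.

110424.6

Equilibrium: 1800 - P = 5P - 540, so 2340 = 6P and P* = 390, Q* = 1410.
Because the floor (819) lies above the market-clearing price, it is binding.
At P = 819: Qd = 1800 - 819 = 981 and Qs = 5·819 - 540 = 3555.
Quantity traded falls to 981. At Q = 981 the demand price is 1800 - 981 = 819 and the supply price is (540 + 981)/5 = 304.2.
Deadweight loss = ½ · (819 - 304.2) · (1410 - 981) = ½ · 514.8 · 429 = 110424.6.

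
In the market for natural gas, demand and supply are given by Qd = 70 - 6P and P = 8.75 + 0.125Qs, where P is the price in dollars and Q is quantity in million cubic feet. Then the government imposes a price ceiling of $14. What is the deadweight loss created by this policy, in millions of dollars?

Rearranging supply gives Qs = 8P - 70. Equilibrium: 70 - 6P = 8P - 70, so 140 = 14P and P* = 10, Q* = 10.
The ceiling of 14 is above the equilibrium price 10, so it is not binding; the market clears at P* = 10, Q* = 10.
Since the control does not bind, no trades are prevented and deadweight loss is zero.

0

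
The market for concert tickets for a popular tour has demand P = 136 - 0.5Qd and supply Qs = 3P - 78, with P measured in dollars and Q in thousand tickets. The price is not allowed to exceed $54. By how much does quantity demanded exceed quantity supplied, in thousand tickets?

Rearranging demand gives Qd = 272 - 2P. In a free market, 272 - 2P = 3P - 78 gives the equilibrium P* = 70, Q* = 132.
Since 54 < 70, the ceiling is binding.
At P = 54: Qd = 272 - 2·54 = 164 and Qs = 3·54 - 78 = 84.
Shortage = Qd - Qs = 164 - 84 = 80.

80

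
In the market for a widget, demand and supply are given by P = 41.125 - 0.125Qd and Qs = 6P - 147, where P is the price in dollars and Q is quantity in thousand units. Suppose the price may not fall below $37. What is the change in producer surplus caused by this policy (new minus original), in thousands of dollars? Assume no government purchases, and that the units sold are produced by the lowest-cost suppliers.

51

Rearranging demand gives Qd = 329 - 8P. In a free market, 329 - 8P = 6P - 147 gives the equilibrium P* = 34, Q* = 57.
Because the floor (37) lies above the market-clearing price, it is binding.
At P = 37: Qd = 329 - 8·37 = 33 and Qs = 6·37 - 147 = 75.
Producer surplus without the control is ½ · (34 - 24.5) · 57 = 270.75.
With the floor, 33 units are sold at 37. The supply price at Q = 33 is 30, so PS = ½ · [(37 - 24.5) + (37 - 30)] · 33 = 321.75.
Change in producer surplus = 321.75 - 270.75 = 51.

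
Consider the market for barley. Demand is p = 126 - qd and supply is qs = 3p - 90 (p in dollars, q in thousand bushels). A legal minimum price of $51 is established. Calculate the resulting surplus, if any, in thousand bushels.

0

Rearranging demand gives qd = 126 - p. In a free market, 126 - p = 3p - 90 gives the equilibrium p* = 54, q* = 72.
Since 51 is below p* = 54, the floor does not bind and the free-market outcome prevails.
Since the control does not bind, there is no surplus.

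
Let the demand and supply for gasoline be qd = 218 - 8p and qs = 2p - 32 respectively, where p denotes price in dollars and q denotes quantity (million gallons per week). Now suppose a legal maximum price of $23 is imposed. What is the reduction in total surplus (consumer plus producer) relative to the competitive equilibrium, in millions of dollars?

5

In a free market, 218 - 8p = 2p - 32 gives the equilibrium p* = 25, q* = 18.
Since 23 < 25, the ceiling is binding.
At p = 23: qd = 218 - 8·23 = 34 and qs = 2·23 - 32 = 14.
Quantity traded falls to 14. At q = 14 the demand price is (218 - 14)/8 = 25.5 and the supply price is (32 + 14)/2 = 23.
Deadweight loss = ½ · (25.5 - 23) · (18 - 14) = ½ · 2.5 · 4 = 5.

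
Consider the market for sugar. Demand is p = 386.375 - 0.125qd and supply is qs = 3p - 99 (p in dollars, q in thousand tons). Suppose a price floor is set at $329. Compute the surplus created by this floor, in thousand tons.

429

Rearranging demand gives qd = 3091 - 8p. Equilibrium: 3091 - 8p = 3p - 99, so 3190 = 11p and p* = 290, q* = 771.
The floor of 329 is above the equilibrium price 290, so it binds.
At p = 329: qd = 3091 - 8·329 = 459 and qs = 3·329 - 99 = 888.
Surplus = qs - qd = 888 - 459 = 429.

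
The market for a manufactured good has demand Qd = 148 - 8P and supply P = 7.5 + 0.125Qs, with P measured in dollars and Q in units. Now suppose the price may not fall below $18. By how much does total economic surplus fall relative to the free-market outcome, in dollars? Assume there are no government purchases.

Rearranging supply gives Qs = 8P - 60. Setting quantity demanded equal to quantity supplied, 148 - 8P = 8P - 60, gives P* = 13 and Q* = 44.
Because the floor (18) lies above the market-clearing price, it is binding.
At P = 18: Qd = 148 - 8·18 = 4 and Qs = 8·18 - 60 = 84.
Quantity traded falls to 4. At Q = 4 the demand price is (148 - 4)/8 = 18 and the supply price is (60 + 4)/8 = 8.
Deadweight loss = ½ · (18 - 8) · (44 - 4) = ½ · 10 · 40 = 200.

200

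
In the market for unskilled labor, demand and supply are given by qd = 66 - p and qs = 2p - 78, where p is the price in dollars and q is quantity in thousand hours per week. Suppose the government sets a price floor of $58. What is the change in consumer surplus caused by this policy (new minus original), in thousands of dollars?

In a free market, 66 - p = 2p - 78 gives the equilibrium p* = 48, q* = 18.
The floor of 58 is above the equilibrium price 48, so it binds.
At p = 58: qd = 66 - 58 = 8 and qs = 2·58 - 78 = 38.
Consumer surplus without the control is ½ · (66 - 48) · 18 = 162.
With the floor, consumers buy 8 units at 58, so CS = ½ · (66 - 58) · 8 = 32.
Change in consumer surplus = 32 - 162 = -130.

-130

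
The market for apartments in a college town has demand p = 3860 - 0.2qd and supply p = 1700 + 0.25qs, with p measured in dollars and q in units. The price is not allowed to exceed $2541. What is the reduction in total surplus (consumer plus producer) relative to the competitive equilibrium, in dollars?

Rearranging demand gives qd = 19300 - 5p; rearranging supply gives qs = 4p - 6800. Without the control the market clears where 19300 - 5p = 4p - 6800, i.e. p* = 2900 and q* = 4800.
Because the ceiling (2541) lies below the market-clearing price, it is binding.
At p = 2541: qd = 19300 - 5·2541 = 6595 and qs = 4·2541 - 6800 = 3364.
Quantity traded falls to 3364. At q = 3364 the demand price is (19300 - 3364)/5 = 3187.2 and the supply price is (6800 + 3364)/4 = 2541.
Deadweight loss = ½ · (3187.2 - 2541) · (4800 - 3364) = ½ · 646.2 · 1436 = 463971.6.

463971.6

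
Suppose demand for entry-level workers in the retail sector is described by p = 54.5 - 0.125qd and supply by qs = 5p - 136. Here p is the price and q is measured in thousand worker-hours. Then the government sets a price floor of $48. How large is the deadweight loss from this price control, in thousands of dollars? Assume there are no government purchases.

166.4

Rearranging demand gives qd = 436 - 8p. In a free market, 436 - 8p = 5p - 136 gives the equilibrium p* = 44, q* = 84.
Since 48 > 44, the floor is binding.
At p = 48: qd = 436 - 8·48 = 52 and qs = 5·48 - 136 = 104.
Quantity traded falls to 52. At q = 52 the demand price is (436 - 52)/8 = 48 and the supply price is (136 + 52)/5 = 37.6.
Deadweight loss = ½ · (48 - 37.6) · (84 - 52) = ½ · 10.4 · 32 = 166.4.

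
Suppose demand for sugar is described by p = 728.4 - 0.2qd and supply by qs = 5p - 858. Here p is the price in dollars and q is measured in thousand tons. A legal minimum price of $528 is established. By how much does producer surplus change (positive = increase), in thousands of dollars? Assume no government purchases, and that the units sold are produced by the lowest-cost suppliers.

62946

Rearranging demand gives qd = 3642 - 5p. Equilibrium: 3642 - 5p = 5p - 858, so 4500 = 10p and p* = 450, q* = 1392.
The floor of 528 is above the equilibrium price 450, so it binds.
At p = 528: qd = 3642 - 5·528 = 1002 and qs = 5·528 - 858 = 1782.
Producer surplus without the control is ½ · (450 - 171.6) · 1392 = 193766.4.
With the floor, 1002 units are sold at 528. The supply price at q = 1002 is 372, so PS = ½ · [(528 - 171.6) + (528 - 372)] · 1002 = 256712.4.
Change in producer surplus = 256712.4 - 193766.4 = 62946.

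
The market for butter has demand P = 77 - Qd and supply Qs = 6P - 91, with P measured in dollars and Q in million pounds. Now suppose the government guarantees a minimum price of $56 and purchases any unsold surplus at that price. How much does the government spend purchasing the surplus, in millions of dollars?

Rearranging demand gives Qd = 77 - P. Without the control the market clears where 77 - P = 6P - 91, i.e. P* = 24 and Q* = 53.
Since 56 > 24, the floor is binding.
At P = 56: Qd = 77 - 56 = 21 and Qs = 6·56 - 91 = 245.
Surplus = Qs - Qd = 224.
Government expenditure = surplus × support price = 224 × 56 = 12544.

12544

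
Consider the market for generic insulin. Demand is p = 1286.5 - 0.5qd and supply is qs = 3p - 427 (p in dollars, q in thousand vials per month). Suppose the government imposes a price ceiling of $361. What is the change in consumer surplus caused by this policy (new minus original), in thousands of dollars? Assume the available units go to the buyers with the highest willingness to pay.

Rearranging demand gives qd = 2573 - 2p. Equilibrium: 2573 - 2p = 3p - 427, so 3000 = 5p and p* = 600, q* = 1373.
Since 361 < 600, the ceiling is binding.
At p = 361: qd = 2573 - 2·361 = 1851 and qs = 3·361 - 427 = 656.
Consumer surplus without the control is ½ · (1286.5 - 600) · 1373 = 471282.25.
With the ceiling, 656 units are sold at 361 (assume they go to the highest-value buyers). The demand price at q = 656 is 958.5, so CS = ½ · [(1286.5 - 361) + (958.5 - 361)] · 656 = 499544.
Change in consumer surplus = 499544 - 471282.25 = 28261.75.

28261.75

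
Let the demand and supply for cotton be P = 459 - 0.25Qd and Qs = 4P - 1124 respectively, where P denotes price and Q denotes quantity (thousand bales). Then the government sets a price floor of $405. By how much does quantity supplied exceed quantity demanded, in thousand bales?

Rearranging demand gives Qd = 1836 - 4P. Without the control the market clears where 1836 - 4P = 4P - 1124, i.e. P* = 370 and Q* = 356.
The floor of 405 is above the equilibrium price 370, so it binds.
At P = 405: Qd = 1836 - 4·405 = 216 and Qs = 4·405 - 1124 = 496.
Surplus = Qs - Qd = 496 - 216 = 280.

280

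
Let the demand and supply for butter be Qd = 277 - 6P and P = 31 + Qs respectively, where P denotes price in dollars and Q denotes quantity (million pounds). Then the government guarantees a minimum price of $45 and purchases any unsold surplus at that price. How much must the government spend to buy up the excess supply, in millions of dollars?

Rearranging supply gives Qs = P - 31. Equilibrium: 277 - 6P = P - 31, so 308 = 7P and P* = 44, Q* = 13.
The floor of 45 is above the equilibrium price 44, so it binds.
At P = 45: Qd = 277 - 6·45 = 7 and Qs = 45 - 31 = 14.
Surplus = Qs - Qd = 7.
Government expenditure = surplus × support price = 7 × 45 = 315.

315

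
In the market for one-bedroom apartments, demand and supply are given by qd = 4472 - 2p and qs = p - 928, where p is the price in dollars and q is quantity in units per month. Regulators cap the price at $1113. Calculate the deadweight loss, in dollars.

353976.75

Equilibrium: 4472 - 2p = p - 928, so 5400 = 3p and p* = 1800, q* = 872.
The ceiling of 1113 is below the equilibrium price 1800, so it binds.
At p = 1113: qd = 4472 - 2·1113 = 2246 and qs = 1113 - 928 = 185.
Quantity traded falls to 185. At q = 185 the demand price is (4472 - 185)/2 = 2143.5 and the supply price is 928 + 185 = 1113.
Deadweight loss = ½ · (2143.5 - 1113) · (872 - 185) = ½ · 1030.5 · 687 = 353976.75.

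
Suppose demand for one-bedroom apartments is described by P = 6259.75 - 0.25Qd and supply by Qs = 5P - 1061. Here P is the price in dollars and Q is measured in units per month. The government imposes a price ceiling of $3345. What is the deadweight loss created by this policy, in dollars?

Rearranging demand gives Qd = 25039 - 4P. Setting quantity demanded equal to quantity supplied, 25039 - 4P = 5P - 1061, gives P* = 2900 and Q* = 13439.
Since 3345 is above P* = 2900, the ceiling does not bind and the free-market outcome prevails.
Since the control does not bind, no trades are prevented and deadweight loss is zero.

0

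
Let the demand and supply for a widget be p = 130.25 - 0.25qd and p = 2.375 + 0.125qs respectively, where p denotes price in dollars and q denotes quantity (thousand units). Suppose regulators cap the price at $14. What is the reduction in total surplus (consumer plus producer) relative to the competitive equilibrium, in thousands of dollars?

Rearranging demand gives qd = 521 - 4p; rearranging supply gives qs = 8p - 19. Setting quantity demanded equal to quantity supplied, 521 - 4p = 8p - 19, gives p* = 45 and q* = 341.
Because the ceiling (14) lies below the market-clearing price, it is binding.
At p = 14: qd = 521 - 4·14 = 465 and qs = 8·14 - 19 = 93.
Quantity traded falls to 93. At q = 93 the demand price is (521 - 93)/4 = 107 and the supply price is (19 + 93)/8 = 14.
Deadweight loss = ½ · (107 - 14) · (341 - 93) = ½ · 93 · 248 = 11532.

11532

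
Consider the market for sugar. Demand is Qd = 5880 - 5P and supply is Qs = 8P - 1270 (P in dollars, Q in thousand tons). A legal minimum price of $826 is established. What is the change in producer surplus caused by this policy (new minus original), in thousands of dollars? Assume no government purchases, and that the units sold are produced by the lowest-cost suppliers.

In a free market, 5880 - 5P = 8P - 1270 gives the equilibrium P* = 550, Q* = 3130.
The floor of 826 is above the equilibrium price 550, so it binds.
At P = 826: Qd = 5880 - 5·826 = 1750 and Qs = 8·826 - 1270 = 5338.
Producer surplus without the control is ½ · (550 - 158.75) · 3130 = 612306.25.
With the floor, 1750 units are sold at 826. The supply price at Q = 1750 is 377.5, so PS = ½ · [(826 - 158.75) + (826 - 377.5)] · 1750 = 976281.25.
Change in producer surplus = 976281.25 - 612306.25 = 363975.

363975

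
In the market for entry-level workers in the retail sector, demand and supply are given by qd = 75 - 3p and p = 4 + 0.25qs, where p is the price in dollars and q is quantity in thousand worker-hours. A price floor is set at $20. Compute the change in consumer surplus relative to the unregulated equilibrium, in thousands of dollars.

Rearranging supply gives qs = 4p - 16. In a free market, 75 - 3p = 4p - 16 gives the equilibrium p* = 13, q* = 36.
Since 20 > 13, the floor is binding.
At p = 20: qd = 75 - 3·20 = 15 and qs = 4·20 - 16 = 64.
Consumer surplus without the control is ½ · (25 - 13) · 36 = 216.
With the floor, consumers buy 15 units at 20, so CS = ½ · (25 - 20) · 15 = 37.5.
Change in consumer surplus = 37.5 - 216 = -178.5.

-178.5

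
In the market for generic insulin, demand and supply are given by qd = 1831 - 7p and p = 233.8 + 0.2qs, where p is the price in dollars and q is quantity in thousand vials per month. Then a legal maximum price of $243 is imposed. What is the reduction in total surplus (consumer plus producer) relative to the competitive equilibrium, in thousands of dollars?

210

Rearranging supply gives qs = 5p - 1169. Setting quantity demanded equal to quantity supplied, 1831 - 7p = 5p - 1169, gives p* = 250 and q* = 81.
Because the ceiling (243) lies below the market-clearing price, it is binding.
At p = 243: qd = 1831 - 7·243 = 130 and qs = 5·243 - 1169 = 46.
Quantity traded falls to 46. At q = 46 the demand price is (1831 - 46)/7 = 255 and the supply price is (1169 + 46)/5 = 243.
Deadweight loss = ½ · (255 - 243) · (81 - 46) = ½ · 12 · 35 = 210.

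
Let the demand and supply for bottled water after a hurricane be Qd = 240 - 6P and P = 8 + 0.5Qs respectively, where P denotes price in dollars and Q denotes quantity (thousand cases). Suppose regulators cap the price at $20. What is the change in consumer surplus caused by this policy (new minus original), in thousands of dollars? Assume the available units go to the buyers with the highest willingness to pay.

240

Rearranging supply gives Qs = 2P - 16. Without the control the market clears where 240 - 6P = 2P - 16, i.e. P* = 32 and Q* = 48.
Because the ceiling (20) lies below the market-clearing price, it is binding.
At P = 20: Qd = 240 - 6·20 = 120 and Qs = 2·20 - 16 = 24.
Consumer surplus without the control is ½ · (40 - 32) · 48 = 192.
With the ceiling, 24 units are sold at 20 (assume they go to the highest-value buyers). The demand price at Q = 24 is 36, so CS = ½ · [(40 - 20) + (36 - 20)] · 24 = 432.
Change in consumer surplus = 432 - 192 = 240.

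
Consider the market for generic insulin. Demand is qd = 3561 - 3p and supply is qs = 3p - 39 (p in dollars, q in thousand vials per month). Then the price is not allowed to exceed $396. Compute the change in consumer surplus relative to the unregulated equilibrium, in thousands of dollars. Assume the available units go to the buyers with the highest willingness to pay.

Equilibrium: 3561 - 3p = 3p - 39, so 3600 = 6p and p* = 600, q* = 1761.
The ceiling of 396 is below the equilibrium price 600, so it binds.
At p = 396: qd = 3561 - 3·396 = 2373 and qs = 3·396 - 39 = 1149.
Consumer surplus without the control is ½ · (1187 - 600) · 1761 = 516853.5.
With the ceiling, 1149 units are sold at 396 (assume they go to the highest-value buyers). The demand price at q = 1149 is 804, so CS = ½ · [(1187 - 396) + (804 - 396)] · 1149 = 688825.5.
Change in consumer surplus = 688825.5 - 516853.5 = 171972.

171972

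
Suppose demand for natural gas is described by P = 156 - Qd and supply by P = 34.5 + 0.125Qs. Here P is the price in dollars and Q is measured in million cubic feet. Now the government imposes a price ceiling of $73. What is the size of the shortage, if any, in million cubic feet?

0

Rearranging demand gives Qd = 156 - P; rearranging supply gives Qs = 8P - 276. Setting quantity demanded equal to quantity supplied, 156 - P = 8P - 276, gives P* = 48 and Q* = 108.
The ceiling of 73 is above the equilibrium price 48, so it is not binding; the market clears at P* = 48, Q* = 108.
Since the control does not bind, there is no shortage.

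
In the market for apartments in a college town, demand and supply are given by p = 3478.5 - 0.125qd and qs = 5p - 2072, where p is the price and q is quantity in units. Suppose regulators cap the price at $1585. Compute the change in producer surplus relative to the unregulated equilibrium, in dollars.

-5462957.5

Rearranging demand gives qd = 27828 - 8p. In a free market, 27828 - 8p = 5p - 2072 gives the equilibrium p* = 2300, q* = 9428.
The ceiling of 1585 is below the equilibrium price 2300, so it binds.
At p = 1585: qd = 27828 - 8·1585 = 15148 and qs = 5·1585 - 2072 = 5853.
Producer surplus without the control is ½ · (2300 - 414.4) · 9428 = 8888718.4.
With the ceiling, producers sell 5853 units at 1585, so PS = ½ · (1585 - 414.4) · 5853 = 3425760.9.
Change in producer surplus = 3425760.9 - 8888718.4 = -5462957.5.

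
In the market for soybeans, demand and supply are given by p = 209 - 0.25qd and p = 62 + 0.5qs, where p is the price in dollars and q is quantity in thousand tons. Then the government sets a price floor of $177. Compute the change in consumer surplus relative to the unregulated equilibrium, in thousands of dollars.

-2754

Rearranging demand gives qd = 836 - 4p; rearranging supply gives qs = 2p - 124. Without the control the market clears where 836 - 4p = 2p - 124, i.e. p* = 160 and q* = 196.
Because the floor (177) lies above the market-clearing price, it is binding.
At p = 177: qd = 836 - 4·177 = 128 and qs = 2·177 - 124 = 230.
Consumer surplus without the control is ½ · (209 - 160) · 196 = 4802.
With the floor, consumers buy 128 units at 177, so CS = ½ · (209 - 177) · 128 = 2048.
Change in consumer surplus = 2048 - 4802 = -2754.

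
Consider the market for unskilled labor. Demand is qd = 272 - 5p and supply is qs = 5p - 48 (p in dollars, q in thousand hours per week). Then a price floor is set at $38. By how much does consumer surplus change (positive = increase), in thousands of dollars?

-582

Setting quantity demanded equal to quantity supplied, 272 - 5p = 5p - 48, gives p* = 32 and q* = 112.
Since 38 > 32, the floor is binding.
At p = 38: qd = 272 - 5·38 = 82 and qs = 5·38 - 48 = 142.
Consumer surplus without the control is ½ · (54.4 - 32) · 112 = 1254.4.
With the floor, consumers buy 82 units at 38, so CS = ½ · (54.4 - 38) · 82 = 672.4.
Change in consumer surplus = 672.4 - 1254.4 = -582.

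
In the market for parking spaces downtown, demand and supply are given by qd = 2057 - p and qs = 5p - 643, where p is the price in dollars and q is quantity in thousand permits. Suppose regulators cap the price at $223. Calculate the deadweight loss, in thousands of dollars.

Setting quantity demanded equal to quantity supplied, 2057 - p = 5p - 643, gives p* = 450 and q* = 1607.
Since 223 < 450, the ceiling is binding.
At p = 223: qd = 2057 - 223 = 1834 and qs = 5·223 - 643 = 472.
Quantity traded falls to 472. At q = 472 the demand price is 2057 - 472 = 1585 and the supply price is (643 + 472)/5 = 223.
Deadweight loss = ½ · (1585 - 223) · (1607 - 472) = ½ · 1362 · 1135 = 772935.

772935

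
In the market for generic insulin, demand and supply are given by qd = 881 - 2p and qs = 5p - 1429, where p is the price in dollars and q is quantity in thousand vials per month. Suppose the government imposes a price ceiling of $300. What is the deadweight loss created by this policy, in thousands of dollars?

In a free market, 881 - 2p = 5p - 1429 gives the equilibrium p* = 330, q* = 221.
The ceiling of 300 is below the equilibrium price 330, so it binds.
At p = 300: qd = 881 - 2·300 = 281 and qs = 5·300 - 1429 = 71.
Quantity traded falls to 71. At q = 71 the demand price is (881 - 71)/2 = 405 and the supply price is (1429 + 71)/5 = 300.
Deadweight loss = ½ · (405 - 300) · (221 - 71) = ½ · 105 · 150 = 7875.

7875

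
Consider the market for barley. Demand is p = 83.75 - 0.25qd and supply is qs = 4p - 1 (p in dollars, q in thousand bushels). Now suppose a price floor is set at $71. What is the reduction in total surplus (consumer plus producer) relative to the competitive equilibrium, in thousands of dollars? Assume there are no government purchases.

3364

Rearranging demand gives qd = 335 - 4p. Setting quantity demanded equal to quantity supplied, 335 - 4p = 4p - 1, gives p* = 42 and q* = 167.
Since 71 > 42, the floor is binding.
At p = 71: qd = 335 - 4·71 = 51 and qs = 4·71 - 1 = 283.
Quantity traded falls to 51. At q = 51 the demand price is (335 - 51)/4 = 71 and the supply price is (1 + 51)/4 = 13.
Deadweight loss = ½ · (71 - 13) · (167 - 51) = ½ · 58 · 116 = 3364.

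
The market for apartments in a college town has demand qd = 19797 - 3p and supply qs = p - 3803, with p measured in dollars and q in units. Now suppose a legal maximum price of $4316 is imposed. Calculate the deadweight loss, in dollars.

Setting quantity demanded equal to quantity supplied, 19797 - 3p = p - 3803, gives p* = 5900 and q* = 2097.
Since 4316 < 5900, the ceiling is binding.
At p = 4316: qd = 19797 - 3·4316 = 6849 and qs = 4316 - 3803 = 513.
Quantity traded falls to 513. At q = 513 the demand price is (19797 - 513)/3 = 6428 and the supply price is 3803 + 513 = 4316.
Deadweight loss = ½ · (6428 - 4316) · (2097 - 513) = ½ · 2112 · 1584 = 1672704.

1672704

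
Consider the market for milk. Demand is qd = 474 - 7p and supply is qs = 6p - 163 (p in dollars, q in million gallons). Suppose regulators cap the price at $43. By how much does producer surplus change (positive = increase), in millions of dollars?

-678

Equilibrium: 474 - 7p = 6p - 163, so 637 = 13p and p* = 49, q* = 131.
Since 43 < 49, the ceiling is binding.
At p = 43: qd = 474 - 7·43 = 173 and qs = 6·43 - 163 = 95.
Producer surplus without the control is ½ · (49 - 163/6) · 131 = 17161/12.
With the ceiling, producers sell 95 units at 43, so PS = ½ · (43 - 163/6) · 95 = 9025/12.
Change in producer surplus = 9025/12 - 17161/12 = -678.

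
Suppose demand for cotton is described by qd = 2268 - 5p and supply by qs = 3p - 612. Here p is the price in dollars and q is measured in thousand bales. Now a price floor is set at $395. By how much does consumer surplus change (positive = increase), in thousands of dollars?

Equilibrium: 2268 - 5p = 3p - 612, so 2880 = 8p and p* = 360, q* = 468.
Because the floor (395) lies above the market-clearing price, it is binding.
At p = 395: qd = 2268 - 5·395 = 293 and qs = 3·395 - 612 = 573.
Consumer surplus without the control is ½ · (453.6 - 360) · 468 = 21902.4.
With the floor, consumers buy 293 units at 395, so CS = ½ · (453.6 - 395) · 293 = 8584.9.
Change in consumer surplus = 8584.9 - 21902.4 = -13317.5.

-13317.5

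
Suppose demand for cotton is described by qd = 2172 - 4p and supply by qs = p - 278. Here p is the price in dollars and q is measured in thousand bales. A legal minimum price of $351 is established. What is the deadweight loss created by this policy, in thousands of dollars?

In a free market, 2172 - 4p = p - 278 gives the equilibrium p* = 490, q* = 212.
The floor of 351 is below the equilibrium price 490, so it is not binding; the market clears at p* = 490, q* = 212.
Since the control does not bind, no trades are prevented and deadweight loss is zero.

0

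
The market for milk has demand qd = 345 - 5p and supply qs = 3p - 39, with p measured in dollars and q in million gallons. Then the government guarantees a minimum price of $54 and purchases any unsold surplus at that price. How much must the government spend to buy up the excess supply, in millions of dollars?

2592

Setting quantity demanded equal to quantity supplied, 345 - 5p = 3p - 39, gives p* = 48 and q* = 105.
Since 54 > 48, the floor is binding.
At p = 54: qd = 345 - 5·54 = 75 and qs = 3·54 - 39 = 123.
Surplus = qs - qd = 48.
Government expenditure = surplus × support price = 48 × 54 = 2592.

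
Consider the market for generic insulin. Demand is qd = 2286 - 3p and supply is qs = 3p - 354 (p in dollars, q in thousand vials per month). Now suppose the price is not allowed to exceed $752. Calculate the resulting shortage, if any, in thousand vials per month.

Without the control the market clears where 2286 - 3p = 3p - 354, i.e. p* = 440 and q* = 966.
Since 752 is above p* = 440, the ceiling does not bind and the free-market outcome prevails.
Since the control does not bind, there is no shortage.

0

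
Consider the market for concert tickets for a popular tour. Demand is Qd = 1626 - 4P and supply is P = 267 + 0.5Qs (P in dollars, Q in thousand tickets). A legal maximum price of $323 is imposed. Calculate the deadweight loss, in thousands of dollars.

2053.5

Rearranging supply gives Qs = 2P - 534. Equilibrium: 1626 - 4P = 2P - 534, so 2160 = 6P and P* = 360, Q* = 186.
Since 323 < 360, the ceiling is binding.
At P = 323: Qd = 1626 - 4·323 = 334 and Qs = 2·323 - 534 = 112.
Quantity traded falls to 112. At Q = 112 the demand price is (1626 - 112)/4 = 378.5 and the supply price is (534 + 112)/2 = 323.
Deadweight loss = ½ · (378.5 - 323) · (186 - 112) = ½ · 55.5 · 74 = 2053.5.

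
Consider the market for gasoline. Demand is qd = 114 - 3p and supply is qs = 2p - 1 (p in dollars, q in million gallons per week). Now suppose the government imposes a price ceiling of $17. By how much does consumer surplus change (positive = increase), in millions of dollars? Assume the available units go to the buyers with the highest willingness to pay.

Equilibrium: 114 - 3p = 2p - 1, so 115 = 5p and p* = 23, q* = 45.
Since 17 < 23, the ceiling is binding.
At p = 17: qd = 114 - 3·17 = 63 and qs = 2·17 - 1 = 33.
Consumer surplus without the control is ½ · (38 - 23) · 45 = 337.5.
With the ceiling, 33 units are sold at 17 (assume they go to the highest-value buyers). The demand price at q = 33 is 27, so CS = ½ · [(38 - 17) + (27 - 17)] · 33 = 511.5.
Change in consumer surplus = 511.5 - 337.5 = 174.

174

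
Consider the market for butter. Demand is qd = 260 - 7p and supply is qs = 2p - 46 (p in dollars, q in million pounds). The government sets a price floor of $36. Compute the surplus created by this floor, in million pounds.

In a free market, 260 - 7p = 2p - 46 gives the equilibrium p* = 34, q* = 22.
The floor of 36 is above the equilibrium price 34, so it binds.
At p = 36: qd = 260 - 7·36 = 8 and qs = 2·36 - 46 = 26.
Surplus = qs - qd = 26 - 8 = 18.

18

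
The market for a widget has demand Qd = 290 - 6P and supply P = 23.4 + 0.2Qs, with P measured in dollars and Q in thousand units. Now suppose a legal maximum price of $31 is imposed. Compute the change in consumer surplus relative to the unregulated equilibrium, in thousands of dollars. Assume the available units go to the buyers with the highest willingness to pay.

153

Rearranging supply gives Qs = 5P - 117. In a free market, 290 - 6P = 5P - 117 gives the equilibrium P* = 37, Q* = 68.
The ceiling of 31 is below the equilibrium price 37, so it binds.
At P = 31: Qd = 290 - 6·31 = 104 and Qs = 5·31 - 117 = 38.
Consumer surplus without the control is ½ · (145/3 - 37) · 68 = 1156/3.
With the ceiling, 38 units are sold at 31 (assume they go to the highest-value buyers). The demand price at Q = 38 is 42, so CS = ½ · [(145/3 - 31) + (42 - 31)] · 38 = 1615/3.
Change in consumer surplus = 1615/3 - 1156/3 = 153.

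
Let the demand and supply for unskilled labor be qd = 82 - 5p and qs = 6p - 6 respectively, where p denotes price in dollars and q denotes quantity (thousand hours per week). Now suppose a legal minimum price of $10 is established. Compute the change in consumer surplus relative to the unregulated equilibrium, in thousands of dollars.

-74

Equilibrium: 82 - 5p = 6p - 6, so 88 = 11p and p* = 8, q* = 42.
The floor of 10 is above the equilibrium price 8, so it binds.
At p = 10: qd = 82 - 5·10 = 32 and qs = 6·10 - 6 = 54.
Consumer surplus without the control is ½ · (16.4 - 8) · 42 = 176.4.
With the floor, consumers buy 32 units at 10, so CS = ½ · (16.4 - 10) · 32 = 102.4.
Change in consumer surplus = 102.4 - 176.4 = -74.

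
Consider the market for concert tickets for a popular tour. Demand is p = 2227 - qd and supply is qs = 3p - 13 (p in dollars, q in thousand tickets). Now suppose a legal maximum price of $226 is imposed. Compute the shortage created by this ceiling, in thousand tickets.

Rearranging demand gives qd = 2227 - p. Equilibrium: 2227 - p = 3p - 13, so 2240 = 4p and p* = 560, q* = 1667.
Since 226 < 560, the ceiling is binding.
At p = 226: qd = 2227 - 226 = 2001 and qs = 3·226 - 13 = 665.
Shortage = qd - qs = 2001 - 665 = 1336.

1336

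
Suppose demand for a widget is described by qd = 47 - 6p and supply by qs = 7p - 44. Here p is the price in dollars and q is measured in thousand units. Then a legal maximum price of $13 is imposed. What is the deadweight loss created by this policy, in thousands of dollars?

0

Setting quantity demanded equal to quantity supplied, 47 - 6p = 7p - 44, gives p* = 7 and q* = 5.
The ceiling of 13 is above the equilibrium price 7, so it is not binding; the market clears at p* = 7, q* = 5.
Since the control does not bind, no trades are prevented and deadweight loss is zero.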